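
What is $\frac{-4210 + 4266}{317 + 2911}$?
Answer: $\frac{14}{807} \approx 0.017348$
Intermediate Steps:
$\frac{-4210 + 4266}{317 + 2911} = \frac{56}{3228} = 56 \cdot \frac{1}{3228} = \frac{14}{807}$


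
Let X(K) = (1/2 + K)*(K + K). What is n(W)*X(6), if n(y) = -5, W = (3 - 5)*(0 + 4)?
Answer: -390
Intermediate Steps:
W = -8 (W = -2*4 = -8)
X(K) = 2*K*(1/2 + K) (X(K) = (1/2 + K)*(2*K) = 2*K*(1/2 + K))
n(W)*X(6) = -30*(1 + 2*6) = -30*(1 + 12) = -30*13 = -5*78 = -390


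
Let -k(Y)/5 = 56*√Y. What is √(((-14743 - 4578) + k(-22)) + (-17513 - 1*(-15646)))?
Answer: 2*√(-5297 - 70*I*√22) ≈ 4.5091 - 145.63*I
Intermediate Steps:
k(Y) = -280*√Y
√(((-14743 - 4578) + k(-22)) + (-17513 - 1*(-15646))) = √(((-14743 - 4578) - 280*I*√22) + (-17513 - 1*(-15646))) = √((-19321 - 280*I*√22) + (-17513 + 15646)) = √((-19321 - 280*I*√22) - 1867) = √(-21188 - 280*I*√22)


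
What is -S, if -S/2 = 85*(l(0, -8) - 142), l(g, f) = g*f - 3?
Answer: -24650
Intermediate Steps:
l(g, f) = -3 + f*g (l(g, f) = f*g - 3 = -3 + f*g)
S = 24650 (S = -170*((-3 - 8*0) - 142) = -170*((-3 + 0) - 142) = -170*(-3 - 142) = -170*(-145) = -2*(-12325) = 24650)
-S = -1*24650 = -24650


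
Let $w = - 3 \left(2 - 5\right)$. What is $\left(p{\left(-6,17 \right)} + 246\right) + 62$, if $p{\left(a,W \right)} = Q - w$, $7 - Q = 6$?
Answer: $300$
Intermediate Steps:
$Q = 1$ ($Q = 7 - 6 = 1$)
$w = 9$ ($w = \left(-3\right) \left(-3\right) = 9$)
$p{\left(a,W \right)} = -8$ ($p{\left(a,W \right)} = 1 - 9 = -8$)
$\left(p{\left(-6,17 \right)} + 246\right) + 62 = \left(-8 + 246\right) + 62 = 238 + 62 = 300$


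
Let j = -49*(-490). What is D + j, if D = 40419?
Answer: 64429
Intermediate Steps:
j = 24010
D + j = 40419 + 24010 = 64429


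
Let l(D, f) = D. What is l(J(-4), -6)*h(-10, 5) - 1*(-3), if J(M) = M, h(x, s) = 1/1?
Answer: -1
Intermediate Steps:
h(x, s) = 1
l(J(-4), -6)*h(-10, 5) - 1*(-3) = -4*1 - 1*(-3) = -4 + 3 = -1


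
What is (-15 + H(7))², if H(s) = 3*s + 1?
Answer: 49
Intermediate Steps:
H(s) = 1 + 3*s
(-15 + H(7))² = (-15 + (1 + 3*7))² = (-15 + (1 + 21))² = (-15 + 22)² = 7² = 49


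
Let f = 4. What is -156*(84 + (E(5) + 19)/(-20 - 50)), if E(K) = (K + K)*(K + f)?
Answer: -450138/35 ≈ -12861.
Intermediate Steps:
E(K) = 2*K*(4 + K) (E(K) = (K + K)*(K + 4) = (2*K)*(4 + K) = 2*K*(4 + K))
-156*(84 + (E(5) + 19)/(-20 - 50)) = -156*(84 + (2*5*(4 + 5) + 19)/(-20 - 50)) = -156*(84 + (2*5*9 + 19)/(-70)) = -156*(84 + (90 + 19)*(-1/70)) = -156*(84 + 109*(-1/70)) = -156*(84 - 109/70) = -156*5771/70 = -450138/35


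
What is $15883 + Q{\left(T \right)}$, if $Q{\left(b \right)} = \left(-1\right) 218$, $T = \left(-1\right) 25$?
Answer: $15665$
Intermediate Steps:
$T = -25$
$Q{\left(b \right)} = -218$
$15883 + Q{\left(T \right)} = 15883 - 218 = 15665$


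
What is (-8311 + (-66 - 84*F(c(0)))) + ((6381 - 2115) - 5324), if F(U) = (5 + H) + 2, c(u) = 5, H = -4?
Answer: -9687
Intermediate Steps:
F(U) = 3 (F(U) = (5 - 4) + 2 = 1 + 2 = 3)
(-8311 + (-66 - 84*F(c(0)))) + ((6381 - 2115) - 5324) = (-8311 + (-66 - 84*3)) + ((6381 - 2115) - 5324) = (-8311 + (-66 - 252)) + (4266 - 5324) = (-8311 - 318) - 1058 = -8629 - 1058 = -9687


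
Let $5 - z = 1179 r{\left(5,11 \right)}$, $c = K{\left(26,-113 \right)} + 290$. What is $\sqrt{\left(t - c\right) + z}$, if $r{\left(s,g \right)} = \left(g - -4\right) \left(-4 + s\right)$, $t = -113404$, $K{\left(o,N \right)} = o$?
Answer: $30 i \sqrt{146} \approx 362.49 i$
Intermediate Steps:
$c = 316$ ($c = 26 + 290 = 316$)
$r{\left(s,g \right)} = \left(-4 + s\right) \left(4 + g\right)$ ($r{\left(s,g \right)} = \left(g + 4\right) \left(-4 + s\right) = \left(4 + g\right) \left(-4 + s\right) = \left(-4 + s\right) \left(4 + g\right)$)
$z = -17680$ ($z = 5 - 1179 \left(-16 - 44 + 4 \cdot 5 + 11 \cdot 5\right) = 5 - 1179 \left(-16 - 44 + 20 + 55\right) = 5 - 1179 \cdot 15 = 5 - 17685 = -17680$)
$\sqrt{\left(t - c\right) + z} = \sqrt{\left(-113404 - 316\right) - 17680} = \sqrt{-113720 - 17680} = \sqrt{-131400} = 30 i \sqrt{146}$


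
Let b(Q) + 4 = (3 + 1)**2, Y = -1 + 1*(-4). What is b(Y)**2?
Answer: 144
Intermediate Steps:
Y = -5 (Y = -1 - 4 = -5)
b(Q) = 12 (b(Q) = -4 + (3 + 1)**2 = -4 + 4**2 = -4 + 16 = 12)
b(Y)**2 = 12**2 = 144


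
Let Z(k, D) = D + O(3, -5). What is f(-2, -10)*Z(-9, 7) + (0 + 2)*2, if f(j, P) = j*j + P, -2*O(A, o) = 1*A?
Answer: -29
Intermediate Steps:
O(A, o) = -A/2
f(j, P) = P + j² (f(j, P) = j² + P = P + j²)
Z(k, D) = -3/2 + D (Z(k, D) = D - ½*3 = D - 3/2 = -3/2 + D)
f(-2, -10)*Z(-9, 7) + (0 + 2)*2 = (-10 + (-2)²)*(-3/2 + 7) + (0 + 2)*2 = (-10 + 4)*(11/2) + 2*2 = -6*11/2 + 4 = -33 + 4 = -29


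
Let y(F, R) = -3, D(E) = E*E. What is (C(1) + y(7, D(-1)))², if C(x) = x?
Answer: 4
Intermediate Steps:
D(E) = E²
(C(1) + y(7, D(-1)))² = (1 - 3)² = (-2)² = 4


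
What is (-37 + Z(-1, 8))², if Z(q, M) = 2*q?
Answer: 1521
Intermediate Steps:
(-37 + Z(-1, 8))² = (-37 + 2*(-1))² = (-37 - 2)² = (-39)² = 1521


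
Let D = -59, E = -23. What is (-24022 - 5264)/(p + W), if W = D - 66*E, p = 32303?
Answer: -4881/5627 ≈ -0.86742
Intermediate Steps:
W = 1459 (W = -59 - 66*(-23) = -59 + 1518 = 1459)
(-24022 - 5264)/(p + W) = (-24022 - 5264)/(32303 + 1459) = -29286/33762 = -29286*1/33762 = -4881/5627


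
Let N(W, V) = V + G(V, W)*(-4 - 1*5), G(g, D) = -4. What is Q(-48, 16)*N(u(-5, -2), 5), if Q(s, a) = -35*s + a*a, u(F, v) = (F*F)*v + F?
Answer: 79376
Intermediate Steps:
u(F, v) = F + v*F² (u(F, v) = F²*v + F = v*F² + F = F + v*F²)
Q(s, a) = a² - 35*s (Q(s, a) = -35*s + a² = a² - 35*s)
N(W, V) = 36 + V (N(W, V) = V - 4*(-4 - 1*5) = V - 4*(-4 - 5) = V - 4*(-9) = V + 36 = 36 + V)
Q(-48, 16)*N(u(-5, -2), 5) = (16² - 35*(-48))*(36 + 5) = (256 + 1680)*41 = 1936*41 = 79376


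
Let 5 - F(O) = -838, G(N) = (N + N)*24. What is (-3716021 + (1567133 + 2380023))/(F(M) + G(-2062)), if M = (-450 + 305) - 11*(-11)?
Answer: -77045/32711 ≈ -2.3553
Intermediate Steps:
G(N) = 48*N (G(N) = (2*N)*24 = 48*N)
M = -24 (M = -145 + 121 = -24)
F(O) = 843 (F(O) = 5 - 1*(-838) = 5 + 838 = 843)
(-3716021 + (1567133 + 2380023))/(F(M) + G(-2062)) = (-3716021 + (1567133 + 2380023))/(843 + 48*(-2062)) = (-3716021 + 3947156)/(843 - 98976) = 231135/(-98133) = 231135*(-1/98133) = -77045/32711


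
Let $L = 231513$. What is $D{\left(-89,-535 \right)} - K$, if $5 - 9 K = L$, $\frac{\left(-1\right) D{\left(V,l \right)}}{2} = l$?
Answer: $\frac{241138}{9} \approx 26793.0$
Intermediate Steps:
$D{\left(V,l \right)} = - 2 l$
$K = - \frac{231508}{9}$ ($K = \frac{5}{9} - \frac{77171}{3} = - \frac{231508}{9} \approx -25723.0$)
$D{\left(-89,-535 \right)} - K = \left(-2\right) \left(-535\right) - - \frac{231508}{9} = 1070 + \frac{231508}{9} = \frac{241138}{9}$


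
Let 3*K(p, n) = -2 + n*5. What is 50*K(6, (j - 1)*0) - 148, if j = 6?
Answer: -544/3 ≈ -181.33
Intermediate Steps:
K(p, n) = -⅔ + 5*n/3 (K(p, n) = (-2 + n*5)/3 = (-2 + 5*n)/3 = -⅔ + 5*n/3)
50*K(6, (j - 1)*0) - 148 = 50*(-⅔ + 5*((6 - 1)*0)/3) - 148 = 50*(-⅔ + 5*(5*0)/3) - 148 = 50*(-⅔ + (5/3)*0) - 148 = 50*(-⅔ + 0) - 148 = 50*(-⅔) - 148 = -100/3 - 148 = -544/3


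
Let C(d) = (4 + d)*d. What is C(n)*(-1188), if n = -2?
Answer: 4752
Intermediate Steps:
C(d) = d*(4 + d)
C(n)*(-1188) = -2*(4 - 2)*(-1188) = -2*2*(-1188) = -4*(-1188) = 4752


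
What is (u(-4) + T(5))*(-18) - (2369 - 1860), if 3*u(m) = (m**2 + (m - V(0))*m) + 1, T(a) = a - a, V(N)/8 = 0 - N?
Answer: -707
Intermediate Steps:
V(N) = -8*N (V(N) = 8*(0 - N) = 8*(-N) = -8*N)
T(a) = 0
u(m) = 1/3 + 2*m**2/3 (u(m) = ((m**2 + (m - (-8)*0)*m) + 1)/3 = ((m**2 + (m - 1*0)*m) + 1)/3 = ((m**2 + (m + 0)*m) + 1)/3 = ((m**2 + m*m) + 1)/3 = ((m**2 + m**2) + 1)/3 = (2*m**2 + 1)/3 = (1 + 2*m**2)/3 = 1/3 + 2*m**2/3)
(u(-4) + T(5))*(-18) - (2369 - 1860) = ((1/3 + (2/3)*(-4)**2) + 0)*(-18) - (2369 - 1860) = ((1/3 + (2/3)*16) + 0)*(-18) - 1*509 = ((1/3 + 32/3) + 0)*(-18) - 509 = (11 + 0)*(-18) - 509 = 11*(-18) - 509 = -198 - 509 = -707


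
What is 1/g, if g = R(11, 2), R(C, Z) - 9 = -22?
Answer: -1/13 ≈ -0.076923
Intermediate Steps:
R(C, Z) = -13 (R(C, Z) = 9 - 22 = -13)
g = -13
1/g = 1/(-13) = -1/13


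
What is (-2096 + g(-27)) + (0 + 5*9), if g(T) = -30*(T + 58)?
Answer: -2981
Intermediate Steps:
g(T) = -1740 - 30*T (g(T) = -30*(58 + T) = -1740 - 30*T)
(-2096 + g(-27)) + (0 + 5*9) = (-2096 + (-1740 - 30*(-27))) + (0 + 5*9) = (-2096 + (-1740 + 810)) + (0 + 45) = (-2096 - 930) + 45 = -3026 + 45 = -2981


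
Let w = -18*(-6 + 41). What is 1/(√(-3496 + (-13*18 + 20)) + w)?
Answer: -9/5723 - I*√3710/400610 ≈ -0.0015726 - 0.00015204*I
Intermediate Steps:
w = -630 (w = -18*35 = -630)
1/(√(-3496 + (-13*18 + 20)) + w) = 1/(√(-3496 + (-13*18 + 20)) - 630) = 1/(√(-3496 + (-234 + 20)) - 630) = 1/(√(-3496 - 214) - 630) = 1/(√(-3710) - 630) = 1/(I*√3710 - 630) = 1/(-630 + I*√3710)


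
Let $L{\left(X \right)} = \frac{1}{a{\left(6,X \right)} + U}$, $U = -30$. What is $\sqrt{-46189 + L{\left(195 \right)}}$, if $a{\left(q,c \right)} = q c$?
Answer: $\frac{i \sqrt{15006805815}}{570} \approx 214.92 i$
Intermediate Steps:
$a{\left(q,c \right)} = c q$
$L{\left(X \right)} = \frac{1}{-30 + 6 X}$ ($L{\left(X \right)} = \frac{1}{X 6 - 30} = \frac{1}{6 X - 30} = \frac{1}{-30 + 6 X}$)
$\sqrt{-46189 + L{\left(195 \right)}} = \sqrt{-46189 + \frac{1}{6 \left(-5 + 195\right)}} = \sqrt{-46189 + \frac{1}{6 \cdot 190}} = \sqrt{-46189 + \frac{1}{6} \cdot \frac{1}{190}} = \sqrt{-46189 + \frac{1}{1140}} = \sqrt{- \frac{52655459}{1140}} = \frac{i \sqrt{15006805815}}{570}$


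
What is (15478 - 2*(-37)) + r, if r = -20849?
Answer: -5297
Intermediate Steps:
(15478 - 2*(-37)) + r = (15478 - 2*(-37)) - 20849 = (15478 + 74) - 20849 = 15552 - 20849 = -5297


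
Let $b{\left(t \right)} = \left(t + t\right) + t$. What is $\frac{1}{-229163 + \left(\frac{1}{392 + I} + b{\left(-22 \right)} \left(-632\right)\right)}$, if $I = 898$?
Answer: $- \frac{1290}{241811789} \approx -5.3347 \cdot 10^{-6}$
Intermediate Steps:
$b{\left(t \right)} = 3 t$ ($b{\left(t \right)} = 2 t + t = 3 t$)
$\frac{1}{-229163 + \left(\frac{1}{392 + I} + b{\left(-22 \right)} \left(-632\right)\right)} = \frac{1}{-229163 + \left(\frac{1}{392 + 898} + 3 \left(-22\right) \left(-632\right)\right)} = \frac{1}{-229163 + \left(\frac{1}{1290} - -41712\right)} = \frac{1}{-229163 + \left(\frac{1}{1290} + 41712\right)} = \frac{1}{-229163 + \frac{53808481}{1290}} = \frac{1}{- \frac{241811789}{1290}} = - \frac{1290}{241811789}$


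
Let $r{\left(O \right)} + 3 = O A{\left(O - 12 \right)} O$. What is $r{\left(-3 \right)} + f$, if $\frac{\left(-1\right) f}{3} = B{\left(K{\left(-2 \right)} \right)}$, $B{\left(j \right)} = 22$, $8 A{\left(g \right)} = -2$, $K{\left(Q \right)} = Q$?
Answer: $- \frac{285}{4} \approx -71.25$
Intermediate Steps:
$A{\left(g \right)} = - \frac{1}{4}$ ($A{\left(g \right)} = \frac{1}{8} \left(-2\right) = - \frac{1}{4}$)
$r{\left(O \right)} = -3 - \frac{O^{2}}{4}$ ($r{\left(O \right)} = -3 + O \left(- \frac{1}{4}\right) O = -3 + - \frac{O}{4} O = -3 - \frac{O^{2}}{4}$)
$f = -66$ ($f = \left(-3\right) 22 = -66$)
$r{\left(-3 \right)} + f = \left(-3 - \frac{\left(-3\right)^{2}}{4}\right) - 66 = \left(-3 - \frac{9}{4}\right) - 66 = - \frac{21}{4} - 66 = - \frac{285}{4}$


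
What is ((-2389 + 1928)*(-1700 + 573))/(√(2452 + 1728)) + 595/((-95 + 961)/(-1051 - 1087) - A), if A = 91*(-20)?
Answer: 636055/1945147 + 519547*√1045/2090 ≈ 8036.3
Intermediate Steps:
A = -1820
((-2389 + 1928)*(-1700 + 573))/(√(2452 + 1728)) + 595/((-95 + 961)/(-1051 - 1087) - A) = ((-2389 + 1928)*(-1700 + 573))/(√(2452 + 1728)) + 595/((-95 + 961)/(-1051 - 1087) - 1*(-1820)) = (-461*(-1127))/(√4180) + 595/(866/(-2138) + 1820) = 519547/((2*√1045)) + 595/(866*(-1/2138) + 1820) = 519547*(√1045/2090) + 595/(-433/1069 + 1820) = 519547*√1045/2090 + 595/(1945147/1069) = 519547*√1045/2090 + 595*(1069/1945147) = 519547*√1045/2090 + 636055/1945147 = 636055/1945147 + 519547*√1045/2090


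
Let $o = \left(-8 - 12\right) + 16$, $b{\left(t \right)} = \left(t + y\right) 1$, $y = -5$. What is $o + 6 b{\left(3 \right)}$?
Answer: $-16$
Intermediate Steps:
$b{\left(t \right)} = -5 + t$ ($b{\left(t \right)} = \left(t - 5\right) 1 = \left(-5 + t\right) 1 = -5 + t$)
$o = -4$ ($o = -20 + 16 = -4$)
$o + 6 b{\left(3 \right)} = -4 + 6 \left(-5 + 3\right) = -4 + 6 \left(-2\right) = -4 - 12 = -16$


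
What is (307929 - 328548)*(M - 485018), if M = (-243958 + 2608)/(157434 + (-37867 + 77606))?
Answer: 1971850547772216/197173 ≈ 1.0001e+10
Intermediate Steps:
M = -241350/197173 (M = -241350/(157434 + 39739) = -241350/197173 ≈ -1.2241)
(307929 - 328548)*(M - 485018) = (307929 - 328548)*(-241350/197173 - 485018) = -20619*(-95632695464/197173) = 1971850547772216/197173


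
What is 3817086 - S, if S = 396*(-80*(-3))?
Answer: 3722046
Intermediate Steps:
S = 95040 (S = 396*240 = 95040)
3817086 - S = 3817086 - 1*95040 = 3817086 - 95040 = 3722046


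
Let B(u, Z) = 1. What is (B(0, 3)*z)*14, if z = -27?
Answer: -378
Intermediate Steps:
(B(0, 3)*z)*14 = (1*(-27))*14 = -27*14 = -378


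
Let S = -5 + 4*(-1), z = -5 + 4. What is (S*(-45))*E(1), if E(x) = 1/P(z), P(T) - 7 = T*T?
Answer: 405/8 ≈ 50.625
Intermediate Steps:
z = -1
P(T) = 7 + T² (P(T) = 7 + T*T = 7 + T²)
S = -9 (S = -5 - 4 = -9)
E(x) = ⅛ (E(x) = 1/(7 + (-1)²) = 1/(7 + 1) = 1/8 = ⅛)
(S*(-45))*E(1) = -9*(-45)*(⅛) = 405*(⅛) = 405/8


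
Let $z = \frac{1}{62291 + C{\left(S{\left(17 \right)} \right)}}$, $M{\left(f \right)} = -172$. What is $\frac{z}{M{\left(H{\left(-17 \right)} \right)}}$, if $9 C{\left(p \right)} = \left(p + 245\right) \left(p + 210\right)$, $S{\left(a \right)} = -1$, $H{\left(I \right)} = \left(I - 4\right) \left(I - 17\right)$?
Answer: $- \frac{9}{105197780} \approx -8.5553 \cdot 10^{-8}$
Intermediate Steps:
$H{\left(I \right)} = \left(-17 + I\right) \left(-4 + I\right)$ ($H{\left(I \right)} = \left(-4 + I\right) \left(-17 + I\right) = \left(-17 + I\right) \left(-4 + I\right)$)
$C{\left(p \right)} = \frac{\left(210 + p\right) \left(245 + p\right)}{9}$ ($C{\left(p \right)} = \frac{\left(p + 245\right) \left(p + 210\right)}{9} = \frac{\left(245 + p\right) \left(210 + p\right)}{9} = \frac{\left(210 + p\right) \left(245 + p\right)}{9}$)
$z = \frac{9}{611615}$ ($z = \frac{1}{62291 + \left(\frac{17150}{3} + \frac{\left(-1\right)^{2}}{9} + \frac{455}{9} \left(-1\right)\right)} = \frac{1}{62291 + \left(\frac{17150}{3} + \frac{1}{9} \cdot 1 - \frac{455}{9}\right)} = \frac{1}{62291 + \left(\frac{17150}{3} + \frac{1}{9} - \frac{455}{9}\right)} = \frac{1}{62291 + \frac{50996}{9}} = \frac{1}{\frac{611615}{9}} = \frac{9}{611615} \approx 1.4715 \cdot 10^{-5}$)
$\frac{z}{M{\left(H{\left(-17 \right)} \right)}} = \frac{9}{611615 \left(-172\right)} = \frac{9}{611615} \left(- \frac{1}{172}\right) = - \frac{9}{105197780}$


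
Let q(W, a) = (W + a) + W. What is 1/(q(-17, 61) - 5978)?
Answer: -1/5951 ≈ -0.00016804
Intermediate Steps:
q(W, a) = a + 2*W
1/(q(-17, 61) - 5978) = 1/((61 + 2*(-17)) - 5978) = 1/((61 - 34) - 5978) = 1/(27 - 5978) = 1/(-5951) = -1/5951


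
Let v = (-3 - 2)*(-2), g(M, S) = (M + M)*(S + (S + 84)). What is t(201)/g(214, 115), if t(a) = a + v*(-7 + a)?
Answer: 2141/134392 ≈ 0.015931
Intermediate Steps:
g(M, S) = 2*M*(84 + 2*S) (g(M, S) = (2*M)*(S + (84 + S)) = (2*M)*(84 + 2*S) = 2*M*(84 + 2*S))
v = 10 (v = -5*(-2) = 10)
t(a) = -70 + 11*a (t(a) = a + 10*(-7 + a) = a + (-70 + 10*a) = -70 + 11*a)
t(201)/g(214, 115) = (-70 + 11*201)/((4*214*(42 + 115))) = (-70 + 2211)/((4*214*157)) = 2141/134392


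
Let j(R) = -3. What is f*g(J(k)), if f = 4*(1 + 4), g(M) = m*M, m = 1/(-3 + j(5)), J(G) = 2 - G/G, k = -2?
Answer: -10/3 ≈ -3.3333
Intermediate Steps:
J(G) = 1 (J(G) = 2 - 1*1 = 2 - 1 = 1)
m = -1/6 (m = 1/(-3 - 3) = 1/(-6) = -1/6 ≈ -0.16667)
g(M) = -M/6
f = 20 (f = 4*5 = 20)
f*g(J(k)) = 20*(-1/6*1) = 20*(-1/6) = -10/3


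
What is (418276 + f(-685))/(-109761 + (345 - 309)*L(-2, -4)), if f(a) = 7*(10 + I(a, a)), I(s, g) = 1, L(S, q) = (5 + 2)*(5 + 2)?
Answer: -139451/35999 ≈ -3.8737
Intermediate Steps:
L(S, q) = 49 (L(S, q) = 7*7 = 49)
f(a) = 77 (f(a) = 7*(10 + 1) = 7*11 = 77)
(418276 + f(-685))/(-109761 + (345 - 309)*L(-2, -4)) = (418276 + 77)/(-109761 + (345 - 309)*49) = 418353/(-109761 + 36*49) = 418353/(-109761 + 1764) = 418353/(-107997) = 418353*(-1/107997) = -139451/35999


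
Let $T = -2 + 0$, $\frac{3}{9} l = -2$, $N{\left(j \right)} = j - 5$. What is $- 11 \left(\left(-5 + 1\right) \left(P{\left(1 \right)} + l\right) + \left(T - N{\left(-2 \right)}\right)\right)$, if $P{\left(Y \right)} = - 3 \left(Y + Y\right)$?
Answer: $-583$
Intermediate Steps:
$N{\left(j \right)} = -5 + j$
$P{\left(Y \right)} = - 6 Y$ ($P{\left(Y \right)} = - 3 \cdot 2 Y = - 6 Y$)
$l = -6$ ($l = 3 \left(-2\right) = -6$)
$T = -2$
$- 11 \left(\left(-5 + 1\right) \left(P{\left(1 \right)} + l\right) + \left(T - N{\left(-2 \right)}\right)\right) = - 11 \left(\left(-5 + 1\right) \left(\left(-6\right) 1 - 6\right) - -5\right) = - 11 \left(- 4 \left(-6 - 6\right) - -5\right) = - 11 \left(\left(-4\right) \left(-12\right) + \left(-2 + 7\right)\right) = - 11 \left(48 + 5\right) = \left(-11\right) 53 = -583$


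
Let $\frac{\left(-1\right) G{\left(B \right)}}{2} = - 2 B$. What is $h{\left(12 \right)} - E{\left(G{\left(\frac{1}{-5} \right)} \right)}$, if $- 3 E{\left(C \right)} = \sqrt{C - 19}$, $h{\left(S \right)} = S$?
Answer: $12 + \frac{i \sqrt{55}}{5} \approx 12.0 + 1.4832 i$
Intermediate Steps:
$G{\left(B \right)} = 4 B$ ($G{\left(B \right)} = - 2 \left(- 2 B\right) = 4 B$)
$E{\left(C \right)} = - \frac{\sqrt{-19 + C}}{3}$ ($E{\left(C \right)} = - \frac{\sqrt{C - 19}}{3} = - \frac{\sqrt{-19 + C}}{3}$)
$h{\left(12 \right)} - E{\left(G{\left(\frac{1}{-5} \right)} \right)} = 12 - - \frac{\sqrt{-19 + \frac{4}{-5}}}{3} = 12 - - \frac{\sqrt{-19 + 4 \left(- \frac{1}{5}\right)}}{3} = 12 - - \frac{\sqrt{-19 - \frac{4}{5}}}{3} = 12 - - \frac{\sqrt{- \frac{99}{5}}}{3} = 12 - - \frac{\frac{3}{5} i \sqrt{55}}{3} = 12 - - \frac{i \sqrt{55}}{5} = 12 + \frac{i \sqrt{55}}{5}$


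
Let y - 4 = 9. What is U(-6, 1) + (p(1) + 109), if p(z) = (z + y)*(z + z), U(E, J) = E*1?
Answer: 131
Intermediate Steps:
U(E, J) = E
y = 13 (y = 4 + 9 = 13)
p(z) = 2*z*(13 + z) (p(z) = (z + 13)*(z + z) = (13 + z)*(2*z) = 2*z*(13 + z))
U(-6, 1) + (p(1) + 109) = -6 + (2*1*(13 + 1) + 109) = -6 + (2*1*14 + 109) = -6 + (28 + 109) = -6 + 137 = 131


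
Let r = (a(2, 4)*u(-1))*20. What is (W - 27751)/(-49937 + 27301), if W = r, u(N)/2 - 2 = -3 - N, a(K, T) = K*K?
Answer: 27751/22636 ≈ 1.2260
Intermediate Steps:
a(K, T) = K²
u(N) = -2 - 2*N (u(N) = 4 + 2*(-3 - N) = 4 + (-6 - 2*N) = -2 - 2*N)
r = 0 (r = (2²*(-2 - 2*(-1)))*20 = (4*(-2 + 2))*20 = (4*0)*20 = 0*20 = 0)
W = 0
(W - 27751)/(-49937 + 27301) = (0 - 27751)/(-49937 + 27301) = -27751/(-22636) = -27751*(-1/22636) = 27751/22636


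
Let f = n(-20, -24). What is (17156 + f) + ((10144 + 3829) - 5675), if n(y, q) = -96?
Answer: 25358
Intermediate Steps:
f = -96
(17156 + f) + ((10144 + 3829) - 5675) = (17156 - 96) + ((10144 + 3829) - 5675) = 17060 + (13973 - 5675) = 17060 + 8298 = 25358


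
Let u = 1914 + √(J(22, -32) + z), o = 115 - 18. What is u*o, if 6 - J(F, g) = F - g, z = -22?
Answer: 185658 + 97*I*√70 ≈ 1.8566e+5 + 811.56*I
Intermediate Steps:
J(F, g) = 6 + g - F (J(F, g) = 6 - (F - g) = 6 + (g - F) = 6 + g - F)
o = 97
u = 1914 + I*√70 (u = 1914 + √((6 - 32 - 1*22) - 22) = 1914 + √((6 - 32 - 22) - 22) = 1914 + √(-48 - 22) = 1914 + √(-70) = 1914 + I*√70 ≈ 1914.0 + 8.3666*I)
u*o = (1914 + I*√70)*97 = 185658 + 97*I*√70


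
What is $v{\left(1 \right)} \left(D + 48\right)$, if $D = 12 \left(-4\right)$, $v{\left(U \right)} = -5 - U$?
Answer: $0$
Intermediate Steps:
$D = -48$
$v{\left(1 \right)} \left(D + 48\right) = \left(-5 - 1\right) \left(-48 + 48\right) = \left(-5 - 1\right) 0 = \left(-6\right) 0 = 0$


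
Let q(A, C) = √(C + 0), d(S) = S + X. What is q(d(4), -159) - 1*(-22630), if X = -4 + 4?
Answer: 22630 + I*√159 ≈ 22630.0 + 12.61*I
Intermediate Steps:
X = 0
d(S) = S (d(S) = S + 0 = S)
q(A, C) = √C
q(d(4), -159) - 1*(-22630) = √(-159) - 1*(-22630) = I*√159 + 22630 = 22630 + I*√159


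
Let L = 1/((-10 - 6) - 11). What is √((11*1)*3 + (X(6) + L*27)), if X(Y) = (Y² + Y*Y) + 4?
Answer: 6*√3 ≈ 10.392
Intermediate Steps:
X(Y) = 4 + 2*Y² (X(Y) = (Y² + Y²) + 4 = 2*Y² + 4 = 4 + 2*Y²)
L = -1/27 (L = 1/(-16 - 11) = 1/(-27) = -1/27 ≈ -0.037037)
√((11*1)*3 + (X(6) + L*27)) = √((11*1)*3 + ((4 + 2*6²) - 1/27*27)) = √(11*3 + ((4 + 2*36) - 1)) = √(33 + ((4 + 72) - 1)) = √(33 + (76 - 1)) = √(33 + 75) = √108 = 6*√3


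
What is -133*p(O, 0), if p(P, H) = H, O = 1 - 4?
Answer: 0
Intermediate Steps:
O = -3
-133*p(O, 0) = -133*0 = 0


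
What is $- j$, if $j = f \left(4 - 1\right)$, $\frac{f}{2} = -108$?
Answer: $648$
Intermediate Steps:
$f = -216$ ($f = 2 \left(-108\right) = -216$)
$j = -648$ ($j = - 216 \left(4 - 1\right) = \left(-216\right) 3 = -648$)
$- j = \left(-1\right) \left(-648\right) = 648$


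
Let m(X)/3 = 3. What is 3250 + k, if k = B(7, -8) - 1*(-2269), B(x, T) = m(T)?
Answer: 5528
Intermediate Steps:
m(X) = 9 (m(X) = 3*3 = 9)
B(x, T) = 9
k = 2278 (k = 9 - 1*(-2269) = 9 + 2269 = 2278)
3250 + k = 3250 + 2278 = 5528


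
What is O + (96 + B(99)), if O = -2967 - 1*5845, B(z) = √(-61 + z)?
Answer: -8716 + √38 ≈ -8709.8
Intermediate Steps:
O = -8812 (O = -2967 - 5845 = -8812)
O + (96 + B(99)) = -8812 + (96 + √(-61 + 99)) = -8812 + (96 + √38) = -8716 + √38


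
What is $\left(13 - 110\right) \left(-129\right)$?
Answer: $12513$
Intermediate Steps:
$\left(13 - 110\right) \left(-129\right) = \left(-97\right) \left(-129\right) = 12513$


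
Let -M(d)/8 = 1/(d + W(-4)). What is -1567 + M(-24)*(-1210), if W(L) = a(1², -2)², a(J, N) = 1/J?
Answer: -45721/23 ≈ -1987.9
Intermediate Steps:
a(J, N) = 1/J
W(L) = 1 (W(L) = (1/(1²))² = (1/1)² = 1² = 1)
M(d) = -8/(1 + d) (M(d) = -8/(d + 1) = -8/(1 + d))
-1567 + M(-24)*(-1210) = -1567 - 8/(1 - 24)*(-1210) = -1567 - 8/(-23)*(-1210) = -1567 - 8*(-1/23)*(-1210) = -1567 + (8/23)*(-1210) = -1567 - 9680/23 = -45721/23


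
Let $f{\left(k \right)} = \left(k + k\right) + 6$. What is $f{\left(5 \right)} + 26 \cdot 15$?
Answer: $406$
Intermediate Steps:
$f{\left(k \right)} = 6 + 2 k$ ($f{\left(k \right)} = 2 k + 6 = 6 + 2 k$)
$f{\left(5 \right)} + 26 \cdot 15 = \left(6 + 2 \cdot 5\right) + 26 \cdot 15 = \left(6 + 10\right) + 390 = 16 + 390 = 406$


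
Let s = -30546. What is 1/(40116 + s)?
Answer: 1/9570 ≈ 0.00010449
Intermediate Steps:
1/(40116 + s) = 1/(40116 - 30546) = 1/9570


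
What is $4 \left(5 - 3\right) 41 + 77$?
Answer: $405$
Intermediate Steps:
$4 \left(5 - 3\right) 41 + 77 = 4 \cdot 2 \cdot 41 + 77 = 8 \cdot 41 + 77 = 328 + 77 = 405$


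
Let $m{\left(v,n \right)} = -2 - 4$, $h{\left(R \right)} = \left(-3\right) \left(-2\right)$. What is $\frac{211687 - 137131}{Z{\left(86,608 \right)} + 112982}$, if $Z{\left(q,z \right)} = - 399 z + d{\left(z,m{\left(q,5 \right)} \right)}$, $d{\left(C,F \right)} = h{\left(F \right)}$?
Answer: $- \frac{18639}{32401} \approx -0.57526$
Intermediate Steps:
$h{\left(R \right)} = 6$
$m{\left(v,n \right)} = -6$ ($m{\left(v,n \right)} = -2 - 4 = -6$)
$d{\left(C,F \right)} = 6$
$Z{\left(q,z \right)} = 6 - 399 z$ ($Z{\left(q,z \right)} = - 399 z + 6 = 6 - 399 z$)
$\frac{211687 - 137131}{Z{\left(86,608 \right)} + 112982} = \frac{211687 - 137131}{\left(6 - 242592\right) + 112982} = \frac{74556}{-242586 + 112982} = \frac{74556}{-129604} = 74556 \left(- \frac{1}{129604}\right) = - \frac{18639}{32401}$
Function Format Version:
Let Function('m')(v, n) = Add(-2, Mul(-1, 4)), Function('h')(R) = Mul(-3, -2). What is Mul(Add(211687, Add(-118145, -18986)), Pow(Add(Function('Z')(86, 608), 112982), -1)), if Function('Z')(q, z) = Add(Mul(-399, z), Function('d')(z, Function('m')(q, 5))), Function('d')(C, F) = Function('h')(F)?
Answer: Rational(-18639, 32401) ≈ -0.57526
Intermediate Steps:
Function('h')(R) = 6
Function('m')(v, n) = -6 (Function('m')(v, n) = Add(-2, -4) = -6)
Function('d')(C, F) = 6
Function('Z')(q, z) = Add(6, Mul(-399, z)) (Function('Z')(q, z) = Add(Mul(-399, z), 6) = Add(6, Mul(-399, z)))
Mul(Add(211687, Add(-118145, -18986)), Pow(Add(Function('Z')(86, 608), 112982), -1)) = Mul(Add(211687, Add(-118145, -18986)), Pow(Add(Add(6, Mul(-399, 608)), 112982), -1)) = Mul(Add(211687, -137131), Pow(Add(Add(6, -242592), 112982), -1)) = Mul(74556, Pow(Add(-242586, 112982), -1)) = Mul(74556, Pow(-129604, -1)) = Mul(74556, Rational(-1, 129604)) = Rational(-18639, 32401)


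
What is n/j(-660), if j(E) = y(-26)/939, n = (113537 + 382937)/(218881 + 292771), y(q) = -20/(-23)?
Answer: 5361174489/5116520 ≈ 1047.8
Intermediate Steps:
y(q) = 20/23 (y(q) = -20*(-1/23) = 20/23)
n = 248237/255826 (n = 496474/511652 = 496474*(1/511652) = 248237/255826 ≈ 0.97034)
j(E) = 20/21597 (j(E) = (20/23)/939 = (20/23)*(1/939) = 20/21597)
n/j(-660) = 248237/(255826*(20/21597)) = (248237/255826)*(21597/20) = 5361174489/5116520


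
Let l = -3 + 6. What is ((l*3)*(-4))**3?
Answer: -46656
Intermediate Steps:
l = 3
((l*3)*(-4))**3 = ((3*3)*(-4))**3 = (9*(-4))**3 = (-36)**3 = -46656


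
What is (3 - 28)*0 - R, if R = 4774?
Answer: -4774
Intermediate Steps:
(3 - 28)*0 - R = (3 - 28)*0 - 1*4774 = -25*0 - 4774 = 0 - 4774 = -4774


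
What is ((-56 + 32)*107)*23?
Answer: -59064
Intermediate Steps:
((-56 + 32)*107)*23 = -24*107*23 = -2568*23 = -59064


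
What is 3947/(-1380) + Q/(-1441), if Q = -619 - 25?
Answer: -4798907/1988580 ≈ -2.4132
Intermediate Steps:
Q = -644
3947/(-1380) + Q/(-1441) = 3947/(-1380) - 644/(-1441) = 3947*(-1/1380) - 644*(-1/1441) = -3947/1380 + 644/1441 = -4798907/1988580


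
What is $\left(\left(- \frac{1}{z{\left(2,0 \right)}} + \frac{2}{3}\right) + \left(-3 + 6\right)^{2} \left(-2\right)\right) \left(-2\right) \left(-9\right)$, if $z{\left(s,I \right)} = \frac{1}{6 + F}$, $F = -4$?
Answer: $-348$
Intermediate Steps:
$z{\left(s,I \right)} = \frac{1}{2}$ ($z{\left(s,I \right)} = \frac{1}{6 - 4} = \frac{1}{2}$)
$\left(\left(- \frac{1}{z{\left(2,0 \right)}} + \frac{2}{3}\right) + \left(-3 + 6\right)^{2} \left(-2\right)\right) \left(-2\right) \left(-9\right) = \left(\left(- \frac{1}{\frac{1}{2}} + \frac{2}{3}\right) + \left(-3 + 6\right)^{2} \left(-2\right)\right) \left(-2\right) \left(-9\right) = \left(\left(\left(-1\right) 2 + 2 \cdot \frac{1}{3}\right) + 3^{2} \left(-2\right)\right) \left(-2\right) \left(-9\right) = \left(\left(-2 + \frac{2}{3}\right) + 9 \left(-2\right)\right) \left(-2\right) \left(-9\right) = \left(- \frac{4}{3} - 18\right) \left(-2\right) \left(-9\right) = \left(- \frac{58}{3}\right) \left(-2\right) \left(-9\right) = \frac{116}{3} \left(-9\right) = -348$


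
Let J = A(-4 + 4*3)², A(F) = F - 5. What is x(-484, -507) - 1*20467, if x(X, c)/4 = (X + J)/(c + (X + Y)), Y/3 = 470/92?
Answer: -918492027/44881 ≈ -20465.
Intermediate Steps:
A(F) = -5 + F
Y = 705/46 (Y = 3*(470/92) = 3*(470*(1/92)) = 3*(235/46) = 705/46 ≈ 15.326)
J = 9 (J = (-5 + (-4 + 4*3))² = (-5 + (-4 + 12))² = (-5 + 8)² = 3² = 9)
x(X, c) = 4*(9 + X)/(705/46 + X + c) (x(X, c) = 4*((X + 9)/(c + (X + 705/46))) = 4*((9 + X)/(c + (705/46 + X))) = 4*((9 + X)/(705/46 + X + c)) = 4*(9 + X)/(705/46 + X + c))
x(-484, -507) - 1*20467 = 184*(9 - 484)/(705 + 46*(-484) + 46*(-507)) - 1*20467 = 184*(-475)/(705 - 22264 - 23322) - 20467 = 184*(-475)/(-44881) - 20467 = 184*(-1/44881)*(-475) - 20467 = 87400/44881 - 20467 = -918492027/44881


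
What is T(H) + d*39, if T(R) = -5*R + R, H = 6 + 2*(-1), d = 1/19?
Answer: -265/19 ≈ -13.947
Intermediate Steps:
d = 1/19 ≈ 0.052632
H = 4 (H = 6 - 2 = 4)
T(R) = -4*R
T(H) + d*39 = -4*4 + (1/19)*39 = -16 + 39/19 = -265/19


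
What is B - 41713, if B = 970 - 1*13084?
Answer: -53827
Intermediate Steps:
B = -12114 (B = 970 - 13084 = -12114)
B - 41713 = -12114 - 41713 = -53827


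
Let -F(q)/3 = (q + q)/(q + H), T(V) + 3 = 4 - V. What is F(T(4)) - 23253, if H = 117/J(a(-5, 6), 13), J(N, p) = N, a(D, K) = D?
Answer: -511581/22 ≈ -23254.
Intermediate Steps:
T(V) = 1 - V (T(V) = -3 + (4 - V) = 1 - V)
H = -117/5 (H = 117/(-5) = 117*(-⅕) = -117/5 ≈ -23.400)
F(q) = -6*q/(-117/5 + q) (F(q) = -3*(q + q)/(q - 117/5) = -3*2*q/(-117/5 + q) = -6*q/(-117/5 + q))
F(T(4)) - 23253 = -30*(1 - 1*4)/(-117 + 5*(1 - 1*4)) - 23253 = -30*(1 - 4)/(-117 + 5*(1 - 4)) - 23253 = -30*(-3)/(-117 + 5*(-3)) - 23253 = -30*(-3)/(-117 - 15) - 23253 = -30*(-3)/(-132) - 23253 = -30*(-3)*(-1/132) - 23253 = -15/22 - 23253 = -511581/22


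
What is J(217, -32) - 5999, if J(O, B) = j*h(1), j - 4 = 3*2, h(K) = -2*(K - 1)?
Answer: -5999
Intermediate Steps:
h(K) = 2 - 2*K (h(K) = -2*(-1 + K) = 2 - 2*K)
j = 10 (j = 4 + 3*2 = 4 + 6 = 10)
J(O, B) = 0 (J(O, B) = 10*(2 - 2*1) = 10*(2 - 2) = 10*0 = 0)
J(217, -32) - 5999 = 0 - 5999 = -5999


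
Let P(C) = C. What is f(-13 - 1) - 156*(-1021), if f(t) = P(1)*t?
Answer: 159262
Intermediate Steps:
f(t) = t (f(t) = 1*t = t)
f(-13 - 1) - 156*(-1021) = (-13 - 1) - 156*(-1021) = -14 + 159276 = 159262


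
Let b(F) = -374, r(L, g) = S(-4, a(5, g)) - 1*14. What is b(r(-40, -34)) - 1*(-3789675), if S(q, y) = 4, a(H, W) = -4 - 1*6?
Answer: 3789301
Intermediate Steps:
a(H, W) = -10 (a(H, W) = -4 - 6 = -10)
r(L, g) = -10 (r(L, g) = 4 - 1*14 = 4 - 14 = -10)
b(r(-40, -34)) - 1*(-3789675) = -374 - 1*(-3789675) = -374 + 3789675 = 3789301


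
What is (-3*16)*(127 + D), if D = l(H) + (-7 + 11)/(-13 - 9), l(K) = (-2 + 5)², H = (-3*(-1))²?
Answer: -71712/11 ≈ -6519.3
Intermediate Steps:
H = 9 (H = 3² = 9)
l(K) = 9 (l(K) = 3² = 9)
D = 97/11 (D = 9 + (-7 + 11)/(-13 - 9) = 9 + 4/(-22) = 9 + 4*(-1/22) = 9 - 2/11 = 97/11 ≈ 8.8182)
(-3*16)*(127 + D) = (-3*16)*(127 + 97/11) = -48*1494/11 = -71712/11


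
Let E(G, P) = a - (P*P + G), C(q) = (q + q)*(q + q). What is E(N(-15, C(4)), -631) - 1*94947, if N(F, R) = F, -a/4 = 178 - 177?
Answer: -493097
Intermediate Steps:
C(q) = 4*q² (C(q) = (2*q)*(2*q) = 4*q²)
a = -4 (a = -4*(178 - 177) = -4*1 = -4)
E(G, P) = -4 - G - P² (E(G, P) = -4 - (P*P + G) = -4 - (P² + G) = -4 - (G + P²) = -4 + (-G - P²) = -4 - G - P²)
E(N(-15, C(4)), -631) - 1*94947 = (-4 - 1*(-15) - 1*(-631)²) - 1*94947 = (-4 + 15 - 1*398161) - 94947 = (-4 + 15 - 398161) - 94947 = -398150 - 94947 = -493097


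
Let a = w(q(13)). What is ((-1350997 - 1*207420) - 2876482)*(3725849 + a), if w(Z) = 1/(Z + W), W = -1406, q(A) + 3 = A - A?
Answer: -23281983477554760/1409 ≈ -1.6524e+13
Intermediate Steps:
q(A) = -3 (q(A) = -3 + (A - A) = -3 + 0 = -3)
w(Z) = 1/(-1406 + Z) (w(Z) = 1/(Z - 1406) = 1/(-1406 + Z))
a = -1/1409 (a = 1/(-1406 - 3) = 1/(-1409) = -1/1409 ≈ -0.00070972)
((-1350997 - 1*207420) - 2876482)*(3725849 + a) = ((-1350997 - 1*207420) - 2876482)*(3725849 - 1/1409) = ((-1350997 - 207420) - 2876482)*(5249721240/1409) = (-1558417 - 2876482)*(5249721240/1409) = -4434899*5249721240/1409 = -23281983477554760/1409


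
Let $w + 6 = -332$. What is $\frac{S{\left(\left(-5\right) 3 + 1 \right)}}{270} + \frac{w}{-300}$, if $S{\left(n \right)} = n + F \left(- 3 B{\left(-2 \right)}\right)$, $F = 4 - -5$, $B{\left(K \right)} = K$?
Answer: $\frac{1721}{1350} \approx 1.2748$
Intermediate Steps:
$w = -338$ ($w = -6 - 332 = -338$)
$F = 9$ ($F = 4 + 5 = 9$)
$S{\left(n \right)} = 54 + n$ ($S{\left(n \right)} = n + 9 \left(\left(-3\right) \left(-2\right)\right) = n + 9 \cdot 6 = n + 54 = 54 + n$)
$\frac{S{\left(\left(-5\right) 3 + 1 \right)}}{270} + \frac{w}{-300} = \frac{54 + \left(\left(-5\right) 3 + 1\right)}{270} - \frac{338}{-300} = \left(54 + \left(-15 + 1\right)\right) \frac{1}{270} - - \frac{169}{150} = \left(54 - 14\right) \frac{1}{270} + \frac{169}{150} = 40 \cdot \frac{1}{270} + \frac{169}{150} = \frac{4}{27} + \frac{169}{150} = \frac{1721}{1350}$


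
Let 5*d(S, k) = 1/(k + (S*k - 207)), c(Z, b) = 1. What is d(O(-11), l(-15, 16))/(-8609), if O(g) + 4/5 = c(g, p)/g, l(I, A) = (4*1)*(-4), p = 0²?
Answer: 11/98839929 ≈ 1.1129e-7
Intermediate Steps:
p = 0
l(I, A) = -16 (l(I, A) = 4*(-4) = -16)
O(g) = -⅘ + 1/g
d(S, k) = 1/(5*(-207 + k + S*k)) (d(S, k) = 1/(5*(k + (S*k - 207))) = 1/(5*(k + (-207 + S*k))) = 1/(5*(-207 + k + S*k)))
d(O(-11), l(-15, 16))/(-8609) = (1/(5*(-207 - 16 + (-⅘ + 1/(-11))*(-16))))/(-8609) = (1/(5*(-207 - 16 + (-⅘ - 1/11)*(-16))))*(-1/8609) = (1/(5*(-207 - 16 - 49/55*(-16))))*(-1/8609) = (1/(5*(-207 - 16 + 784/55)))*(-1/8609) = (1/(5*(-11481/55)))*(-1/8609) = ((⅕)*(-55/11481))*(-1/8609) = -11/11481*(-1/8609) = 11/98839929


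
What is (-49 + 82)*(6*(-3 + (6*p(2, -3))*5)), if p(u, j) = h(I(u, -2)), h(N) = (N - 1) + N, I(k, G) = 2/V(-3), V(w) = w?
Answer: -14454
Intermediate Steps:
I(k, G) = -⅔ (I(k, G) = 2/(-3) = 2*(-⅓) = -⅔)
h(N) = -1 + 2*N (h(N) = (-1 + N) + N = -1 + 2*N)
p(u, j) = -7/3 (p(u, j) = -1 + 2*(-⅔) = -1 - 4/3 = -7/3)
(-49 + 82)*(6*(-3 + (6*p(2, -3))*5)) = (-49 + 82)*(6*(-3 + (6*(-7/3))*5)) = 33*(6*(-3 - 14*5)) = 33*(6*(-3 - 70)) = 33*(6*(-73)) = 33*(-438) = -14454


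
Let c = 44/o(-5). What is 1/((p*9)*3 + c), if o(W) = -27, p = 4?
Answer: 27/2872 ≈ 0.0094011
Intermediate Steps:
c = -44/27 (c = 44/(-27) = 44*(-1/27) = -44/27 ≈ -1.6296)
1/((p*9)*3 + c) = 1/((4*9)*3 - 44/27) = 1/(36*3 - 44/27) = 1/(108 - 44/27) = 1/(2872/27) = 27/2872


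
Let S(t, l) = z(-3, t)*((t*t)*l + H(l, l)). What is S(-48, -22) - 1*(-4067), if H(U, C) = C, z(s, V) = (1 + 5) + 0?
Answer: -300193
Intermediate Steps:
z(s, V) = 6 (z(s, V) = 6 + 0 = 6)
S(t, l) = 6*l + 6*l*t² (S(t, l) = 6*((t*t)*l + l) = 6*(t²*l + l) = 6*(l*t² + l) = 6*(l + l*t²) = 6*l + 6*l*t²)
S(-48, -22) - 1*(-4067) = 6*(-22)*(1 + (-48)²) - 1*(-4067) = 6*(-22)*(1 + 2304) + 4067 = 6*(-22)*2305 + 4067 = -304260 + 4067 = -300193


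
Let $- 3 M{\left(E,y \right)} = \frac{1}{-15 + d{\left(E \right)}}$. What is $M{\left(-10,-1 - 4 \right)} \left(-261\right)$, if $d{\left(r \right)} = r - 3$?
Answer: $- \frac{87}{28} \approx -3.1071$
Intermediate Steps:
$d{\left(r \right)} = -3 + r$ ($d{\left(r \right)} = r - 3 = -3 + r$)
$M{\left(E,y \right)} = - \frac{1}{3 \left(-18 + E\right)}$ ($M{\left(E,y \right)} = - \frac{1}{3 \left(-15 + \left(-3 + E\right)\right)} = - \frac{1}{3 \left(-18 + E\right)}$)
$M{\left(-10,-1 - 4 \right)} \left(-261\right) = - \frac{1}{-54 + 3 \left(-10\right)} \left(-261\right) = - \frac{1}{-54 - 30} \left(-261\right) = - \frac{1}{-84} \left(-261\right) = \left(-1\right) \left(- \frac{1}{84}\right) \left(-261\right) = \frac{1}{84} \left(-261\right) = - \frac{87}{28}$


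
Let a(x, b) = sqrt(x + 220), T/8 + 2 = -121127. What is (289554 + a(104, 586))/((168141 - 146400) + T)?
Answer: -289572/947291 ≈ -0.30568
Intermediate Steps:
T = -969032 (T = -16 + 8*(-121127) = -16 - 969016 = -969032)
a(x, b) = sqrt(220 + x)
(289554 + a(104, 586))/((168141 - 146400) + T) = (289554 + sqrt(220 + 104))/((168141 - 146400) - 969032) = (289554 + sqrt(324))/(21741 - 969032) = (289554 + 18)/(-947291) = 289572*(-1/947291) = -289572/947291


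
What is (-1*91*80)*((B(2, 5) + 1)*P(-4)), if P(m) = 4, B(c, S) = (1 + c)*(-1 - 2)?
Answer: 232960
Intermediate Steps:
B(c, S) = -3 - 3*c (B(c, S) = (1 + c)*(-3) = -3 - 3*c)
(-1*91*80)*((B(2, 5) + 1)*P(-4)) = (-1*91*80)*(((-3 - 3*2) + 1)*4) = (-91*80)*(((-3 - 6) + 1)*4) = -7280*(-9 + 1)*4 = -(-58240)*4 = -7280*(-32) = 232960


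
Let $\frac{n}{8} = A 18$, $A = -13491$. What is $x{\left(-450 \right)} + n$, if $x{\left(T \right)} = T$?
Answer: $-1943154$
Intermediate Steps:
$n = -1942704$ ($n = 8 \left(\left(-13491\right) 18\right) = 8 \left(-242838\right) = -1942704$)
$x{\left(-450 \right)} + n = -450 - 1942704 = -1943154$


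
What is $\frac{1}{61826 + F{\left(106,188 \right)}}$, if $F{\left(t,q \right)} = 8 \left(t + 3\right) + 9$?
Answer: $\frac{1}{62707} \approx 1.5947 \cdot 10^{-5}$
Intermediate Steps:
$F{\left(t,q \right)} = 33 + 8 t$ ($F{\left(t,q \right)} = 8 \left(3 + t\right) + 9 = \left(24 + 8 t\right) + 9 = 33 + 8 t$)
$\frac{1}{61826 + F{\left(106,188 \right)}} = \frac{1}{61826 + \left(33 + 8 \cdot 106\right)} = \frac{1}{61826 + \left(33 + 848\right)} = \frac{1}{61826 + 881} = \frac{1}{62707}$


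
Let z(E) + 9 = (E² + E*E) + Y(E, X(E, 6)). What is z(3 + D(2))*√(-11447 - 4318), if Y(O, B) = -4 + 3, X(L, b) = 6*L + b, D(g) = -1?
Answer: -2*I*√15765 ≈ -251.12*I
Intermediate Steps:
X(L, b) = b + 6*L
Y(O, B) = -1
z(E) = -10 + 2*E² (z(E) = -9 + ((E² + E*E) - 1) = -9 + ((E² + E²) - 1) = -9 + (2*E² - 1) = -9 + (-1 + 2*E²) = -10 + 2*E²)
z(3 + D(2))*√(-11447 - 4318) = (-10 + 2*(3 - 1)²)*√(-11447 - 4318) = (-10 + 2*2²)*√(-15765) = (-10 + 2*4)*(I*√15765) = (-10 + 8)*(I*√15765) = -2*I*√15765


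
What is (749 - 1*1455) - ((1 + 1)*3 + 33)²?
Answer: -2227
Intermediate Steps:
(749 - 1*1455) - ((1 + 1)*3 + 33)² = (749 - 1455) - (2*3 + 33)² = -706 - (6 + 33)² = -706 - 1*39² = -706 - 1*1521 = -706 - 1521 = -2227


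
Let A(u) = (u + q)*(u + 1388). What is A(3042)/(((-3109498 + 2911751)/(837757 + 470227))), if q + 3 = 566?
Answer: -20888700677600/197747 ≈ -1.0563e+8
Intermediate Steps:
q = 563 (q = -3 + 566 = 563)
A(u) = (563 + u)*(1388 + u) (A(u) = (u + 563)*(u + 1388) = (563 + u)*(1388 + u))
A(3042)/(((-3109498 + 2911751)/(837757 + 470227))) = (781444 + 3042² + 1951*3042)/(((-3109498 + 2911751)/(837757 + 470227))) = (781444 + 9253764 + 5934942)/((-197747/1307984)) = 15970150/((-197747*1/1307984)) = 15970150/(-197747/1307984) = 15970150*(-1307984/197747) = -20888700677600/197747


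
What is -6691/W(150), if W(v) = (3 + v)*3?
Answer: -6691/459 ≈ -14.577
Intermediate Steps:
W(v) = 9 + 3*v
-6691/W(150) = -6691/(9 + 3*150) = -6691/(9 + 450) = -6691/459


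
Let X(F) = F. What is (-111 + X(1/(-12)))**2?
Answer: 1776889/144 ≈ 12340.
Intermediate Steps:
(-111 + X(1/(-12)))**2 = (-111 + 1/(-12))**2 = (-111 - 1/12)**2 = (-1333/12)**2 = 1776889/144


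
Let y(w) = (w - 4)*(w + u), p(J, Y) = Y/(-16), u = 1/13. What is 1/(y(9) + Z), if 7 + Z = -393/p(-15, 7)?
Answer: 91/85237 ≈ 0.0010676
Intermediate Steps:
u = 1/13 ≈ 0.076923
p(J, Y) = -Y/16 (p(J, Y) = Y*(-1/16) = -Y/16)
y(w) = (-4 + w)*(1/13 + w) (y(w) = (w - 4)*(w + 1/13) = (-4 + w)*(1/13 + w))
Z = 6239/7 (Z = -7 - 393/((-1/16*7)) = -7 - 393/(-7/16) = -7 - 393*(-16/7) = -7 + 6288/7 = 6239/7 ≈ 891.29)
1/(y(9) + Z) = 1/((-4/13 + 9² - 51/13*9) + 6239/7) = 1/((-4/13 + 81 - 459/13) + 6239/7) = 1/(590/13 + 6239/7) = 1/(85237/91) = 91/85237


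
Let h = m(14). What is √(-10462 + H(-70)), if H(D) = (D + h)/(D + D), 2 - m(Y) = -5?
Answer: I*√1046155/10 ≈ 102.28*I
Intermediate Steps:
m(Y) = 7 (m(Y) = 2 - 1*(-5) = 2 + 5 = 7)
h = 7
H(D) = (7 + D)/(2*D) (H(D) = (D + 7)/(D + D) = (7 + D)/((2*D)) = (7 + D)*(1/(2*D)) = (7 + D)/(2*D))
√(-10462 + H(-70)) = √(-10462 + (½)*(7 - 70)/(-70)) = √(-10462 + (½)*(-1/70)*(-63)) = √(-10462 + 9/20) = √(-209231/20) = I*√1046155/10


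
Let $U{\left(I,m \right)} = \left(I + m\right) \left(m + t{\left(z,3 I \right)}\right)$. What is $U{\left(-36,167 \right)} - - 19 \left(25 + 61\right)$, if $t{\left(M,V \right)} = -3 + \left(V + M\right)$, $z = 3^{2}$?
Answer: $10149$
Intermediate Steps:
$z = 9$
$t{\left(M,V \right)} = -3 + M + V$ ($t{\left(M,V \right)} = -3 + \left(M + V\right) = -3 + M + V$)
$U{\left(I,m \right)} = \left(I + m\right) \left(6 + m + 3 I\right)$ ($U{\left(I,m \right)} = \left(I + m\right) \left(m + \left(-3 + 9 + 3 I\right)\right) = \left(I + m\right) \left(m + \left(6 + 3 I\right)\right) = \left(I + m\right) \left(6 + m + 3 I\right)$)
$U{\left(-36,167 \right)} - - 19 \left(25 + 61\right) = \left(167^{2} - 6012 + 3 \left(-36\right) \left(2 - 36\right) + 3 \cdot 167 \left(2 - 36\right)\right) - - 19 \left(25 + 61\right) = \left(27889 - 6012 + 3 \left(-36\right) \left(-34\right) + 3 \cdot 167 \left(-34\right)\right) - \left(-19\right) 86 = \left(27889 - 6012 + 3672 - 17034\right) - -1634 = 8515 + 1634 = 10149$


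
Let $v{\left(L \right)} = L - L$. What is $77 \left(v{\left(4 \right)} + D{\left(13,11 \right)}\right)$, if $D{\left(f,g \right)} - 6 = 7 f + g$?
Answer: $8316$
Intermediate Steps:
$D{\left(f,g \right)} = 6 + g + 7 f$ ($D{\left(f,g \right)} = 6 + \left(7 f + g\right) = 6 + \left(g + 7 f\right) = 6 + g + 7 f$)
$v{\left(L \right)} = 0$
$77 \left(v{\left(4 \right)} + D{\left(13,11 \right)}\right) = 77 \left(0 + \left(6 + 11 + 7 \cdot 13\right)\right) = 77 \left(0 + \left(6 + 11 + 91\right)\right) = 77 \left(0 + 108\right) = 77 \cdot 108 = 8316$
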